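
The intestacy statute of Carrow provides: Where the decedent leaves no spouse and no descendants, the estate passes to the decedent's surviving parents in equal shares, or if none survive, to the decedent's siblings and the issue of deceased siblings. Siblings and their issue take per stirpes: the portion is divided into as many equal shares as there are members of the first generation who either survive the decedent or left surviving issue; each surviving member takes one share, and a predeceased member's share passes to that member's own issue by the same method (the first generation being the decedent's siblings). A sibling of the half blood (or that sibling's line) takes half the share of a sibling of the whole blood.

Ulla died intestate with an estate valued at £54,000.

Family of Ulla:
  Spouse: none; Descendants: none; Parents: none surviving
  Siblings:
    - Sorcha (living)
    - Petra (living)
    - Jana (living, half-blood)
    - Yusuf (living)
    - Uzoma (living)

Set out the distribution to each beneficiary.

The entire £54,000 passes to the siblings and their issue.
Counting each half-blood sibling's line as half a unit, there are 9/2 units in £54,000, so one unit is £12,000. Whole-blood lines (Sorcha, Petra, Yusuf, and Uzoma) take £12,000 each; half-blood lines (Jana) take £6,000 each.

Sorcha: £12,000; Petra: £12,000; Jana: £6,000; Yusuf: £12,000; Uzoma: £12,000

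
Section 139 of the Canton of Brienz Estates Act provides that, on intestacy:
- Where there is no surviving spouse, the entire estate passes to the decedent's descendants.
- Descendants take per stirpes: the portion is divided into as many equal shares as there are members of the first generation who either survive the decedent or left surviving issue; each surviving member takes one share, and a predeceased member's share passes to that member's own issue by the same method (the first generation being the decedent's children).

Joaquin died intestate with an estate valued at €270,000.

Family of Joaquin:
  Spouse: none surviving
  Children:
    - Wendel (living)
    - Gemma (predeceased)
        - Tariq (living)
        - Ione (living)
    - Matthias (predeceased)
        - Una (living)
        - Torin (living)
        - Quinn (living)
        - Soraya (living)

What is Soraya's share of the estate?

Soraya receives €22,500.

The entire €270,000 passes to the descendants.
That amount (€270,000) is divided into 3 shares of €90,000: Wendel takes €90,000; Gemma's €90,000 share passes to Gemma's issue; Matthias's €90,000 share passes to Matthias's issue.
Gemma's share (€90,000) is divided into 2 shares of €45,000: Tariq and Ione each take €45,000.
Matthias's share (€90,000) is divided into 4 shares of €22,500: Una, Torin, Quinn, and Soraya each take €22,500.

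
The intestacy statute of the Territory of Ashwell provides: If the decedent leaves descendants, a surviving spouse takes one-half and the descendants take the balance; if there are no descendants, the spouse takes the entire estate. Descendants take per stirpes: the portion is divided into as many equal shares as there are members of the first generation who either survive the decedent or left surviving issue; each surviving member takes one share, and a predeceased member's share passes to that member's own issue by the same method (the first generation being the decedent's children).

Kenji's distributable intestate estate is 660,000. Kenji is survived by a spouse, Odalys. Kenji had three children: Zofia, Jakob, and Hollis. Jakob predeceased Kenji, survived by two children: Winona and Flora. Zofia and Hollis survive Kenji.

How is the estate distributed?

Odalys: 330,000; Zofia: 110,000; Winona: 55,000; Flora: 55,000; Hollis: 110,000

Odalys takes one-half of 660,000 = 330,000. The remaining 330,000 passes to the descendants.
The descendants' portion (330,000) is divided into 3 shares of 110,000: Zofia and Hollis each take 110,000; Jakob's 110,000 share passes to Jakob's issue.
Jakob's share (110,000) is divided into 2 shares of 55,000: Winona and Flora each take 55,000.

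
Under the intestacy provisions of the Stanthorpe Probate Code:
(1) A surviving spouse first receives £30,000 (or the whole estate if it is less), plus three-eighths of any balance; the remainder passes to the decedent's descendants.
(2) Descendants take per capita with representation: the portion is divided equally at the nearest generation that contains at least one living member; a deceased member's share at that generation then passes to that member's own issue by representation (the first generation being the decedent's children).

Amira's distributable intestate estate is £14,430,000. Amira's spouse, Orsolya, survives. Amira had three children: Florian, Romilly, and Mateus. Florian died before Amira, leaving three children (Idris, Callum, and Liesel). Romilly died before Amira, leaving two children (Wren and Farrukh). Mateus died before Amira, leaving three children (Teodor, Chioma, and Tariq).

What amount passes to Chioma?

Orsolya first takes £30,000, leaving a balance of £14,400,000. Orsolya then takes three-eighths of the balance (£5,400,000), for a total of £5,430,000. The remaining £9,000,000 passes to the descendants.
No child survives, so the initial division is made at the grandchildren's generation.
The descendants' portion (£9,000,000) is divided into 8 shares of £1,125,000: Idris, Callum, Liesel, Wren, Farrukh, Teodor, Chioma, and Tariq each take £1,125,000.

Chioma receives £1,125,000.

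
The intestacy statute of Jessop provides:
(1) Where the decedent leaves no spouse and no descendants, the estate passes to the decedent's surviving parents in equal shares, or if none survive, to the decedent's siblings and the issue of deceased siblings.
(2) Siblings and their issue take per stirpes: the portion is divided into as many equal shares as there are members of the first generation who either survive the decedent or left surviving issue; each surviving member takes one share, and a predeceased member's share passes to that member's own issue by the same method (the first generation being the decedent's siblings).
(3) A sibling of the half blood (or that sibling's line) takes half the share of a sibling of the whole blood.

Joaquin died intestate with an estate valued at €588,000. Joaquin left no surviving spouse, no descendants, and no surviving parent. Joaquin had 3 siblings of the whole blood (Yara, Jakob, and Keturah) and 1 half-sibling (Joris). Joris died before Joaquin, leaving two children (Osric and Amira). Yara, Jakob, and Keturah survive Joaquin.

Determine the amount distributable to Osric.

Osric receives €42,000.

The entire €588,000 passes to the siblings and their issue.
Counting each half-blood sibling's line as half a unit, there are 7/2 units in €588,000, so one unit is €168,000. Whole-blood lines (Yara, Jakob, and Keturah) take €168,000 each; half-blood lines (Joris) take €84,000 each.
Joris's share (€84,000) is divided into 2 shares of €42,000: Osric and Amira each take €42,000.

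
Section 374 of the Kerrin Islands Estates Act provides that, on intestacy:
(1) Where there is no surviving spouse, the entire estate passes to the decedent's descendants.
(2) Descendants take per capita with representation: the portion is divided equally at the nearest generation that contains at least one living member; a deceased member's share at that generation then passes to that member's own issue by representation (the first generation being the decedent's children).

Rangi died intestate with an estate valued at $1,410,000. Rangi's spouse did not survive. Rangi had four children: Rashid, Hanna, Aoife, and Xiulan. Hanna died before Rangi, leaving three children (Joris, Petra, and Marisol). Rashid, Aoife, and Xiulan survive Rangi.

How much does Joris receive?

The entire $1,410,000 passes to the descendants.
That amount ($1,410,000) is divided into 4 shares of $352,500: Rashid, Aoife, and Xiulan each take $352,500; Hanna's $352,500 share passes to Hanna's issue.
Hanna's share ($352,500) is divided into 3 shares of $117,500: Joris, Petra, and Marisol each take $117,500.

Joris receives $117,500.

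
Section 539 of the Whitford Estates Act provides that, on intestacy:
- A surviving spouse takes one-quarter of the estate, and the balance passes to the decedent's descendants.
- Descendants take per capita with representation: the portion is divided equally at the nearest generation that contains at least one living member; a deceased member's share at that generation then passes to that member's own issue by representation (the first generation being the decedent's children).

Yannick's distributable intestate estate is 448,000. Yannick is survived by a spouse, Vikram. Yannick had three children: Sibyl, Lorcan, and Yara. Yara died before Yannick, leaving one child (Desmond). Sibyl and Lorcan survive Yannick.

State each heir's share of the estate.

Vikram: 112,000; Sibyl: 112,000; Lorcan: 112,000; Desmond: 112,000

Vikram takes one-quarter of 448,000 = 112,000. The remaining 336,000 passes to the descendants.
The descendants' portion (336,000) is divided into 3 shares of 112,000: Sibyl and Lorcan each take 112,000; Yara's 112,000 share passes to Yara's issue.
Yara's share (112,000) passes entirely to Desmond.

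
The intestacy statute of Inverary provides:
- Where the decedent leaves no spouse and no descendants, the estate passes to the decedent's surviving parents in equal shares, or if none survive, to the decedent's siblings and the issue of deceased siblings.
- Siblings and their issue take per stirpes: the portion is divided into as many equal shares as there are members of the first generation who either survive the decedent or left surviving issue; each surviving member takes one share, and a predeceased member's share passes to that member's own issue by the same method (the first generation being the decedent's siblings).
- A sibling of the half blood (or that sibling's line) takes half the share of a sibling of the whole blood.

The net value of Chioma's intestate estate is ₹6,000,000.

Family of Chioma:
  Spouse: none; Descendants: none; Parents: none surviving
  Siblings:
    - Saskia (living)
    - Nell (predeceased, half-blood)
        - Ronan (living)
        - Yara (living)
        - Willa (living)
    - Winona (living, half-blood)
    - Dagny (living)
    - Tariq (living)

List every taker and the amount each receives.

The entire ₹6,000,000 passes to the siblings and their issue.
Counting each half-blood sibling's line as half a unit, there are 4 units in ₹6,000,000, so one unit is ₹1,500,000. Whole-blood lines (Saskia, Dagny, and Tariq) take ₹1,500,000 each; half-blood lines (Nell and Winona) take ₹750,000 each.
Nell's share (₹750,000) is divided into 3 shares of ₹250,000: Ronan, Yara, and Willa each take ₹250,000.

Saskia: ₹1,500,000; Ronan: ₹250,000; Yara: ₹250,000; Willa: ₹250,000; Winona: ₹750,000; Dagny: ₹1,500,000; Tariq: ₹1,500,000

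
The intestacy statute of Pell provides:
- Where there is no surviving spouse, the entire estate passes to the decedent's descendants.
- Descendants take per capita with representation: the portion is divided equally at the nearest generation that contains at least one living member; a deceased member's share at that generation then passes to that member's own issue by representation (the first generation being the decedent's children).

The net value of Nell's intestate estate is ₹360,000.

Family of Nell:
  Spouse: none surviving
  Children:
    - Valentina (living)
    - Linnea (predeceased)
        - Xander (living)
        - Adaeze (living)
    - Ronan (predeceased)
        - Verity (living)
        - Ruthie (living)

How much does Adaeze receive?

The entire ₹360,000 passes to the descendants.
That amount (₹360,000) is divided into 3 shares of ₹120,000: Valentina takes ₹120,000; Linnea's ₹120,000 share passes to Linnea's issue; Ronan's ₹120,000 share passes to Ronan's issue.
Linnea's share (₹120,000) is divided into 2 shares of ₹60,000: Xander and Adaeze each take ₹60,000.
Ronan's share (₹120,000) is divided into 2 shares of ₹60,000: Verity and Ruthie each take ₹60,000.

Adaeze receives ₹60,000.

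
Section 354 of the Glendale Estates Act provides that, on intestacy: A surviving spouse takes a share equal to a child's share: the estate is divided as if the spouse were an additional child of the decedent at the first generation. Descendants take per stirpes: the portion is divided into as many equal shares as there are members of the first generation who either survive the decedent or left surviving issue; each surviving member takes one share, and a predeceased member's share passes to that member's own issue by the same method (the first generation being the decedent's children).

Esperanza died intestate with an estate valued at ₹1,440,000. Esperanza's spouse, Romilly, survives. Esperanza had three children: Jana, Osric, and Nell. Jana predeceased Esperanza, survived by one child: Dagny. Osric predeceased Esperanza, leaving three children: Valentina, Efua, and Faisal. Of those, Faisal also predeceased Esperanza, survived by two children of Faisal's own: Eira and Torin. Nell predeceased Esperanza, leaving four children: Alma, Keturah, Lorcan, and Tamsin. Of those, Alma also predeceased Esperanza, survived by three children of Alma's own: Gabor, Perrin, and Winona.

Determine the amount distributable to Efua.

Efua receives ₹120,000.

The spouse counts as an additional share at the children's level, so there are 4 primary shares of ₹360,000. Romilly takes one such share (₹360,000).
The children's combined portion (₹1,080,000) is divided into 3 shares of ₹360,000: Jana's ₹360,000 share passes to Jana's issue; Osric's ₹360,000 share passes to Osric's issue; Nell's ₹360,000 share passes to Nell's issue.
Jana's share (₹360,000) passes entirely to Dagny.
Osric's share (₹360,000) is divided into 3 shares of ₹120,000: Valentina and Efua each take ₹120,000; Faisal's ₹120,000 share passes to Faisal's issue.
Faisal's share (₹120,000) is divided into 2 shares of ₹60,000: Eira and Torin each take ₹60,000.
Nell's share (₹360,000) is divided into 4 shares of ₹90,000: Keturah, Lorcan, and Tamsin each take ₹90,000; Alma's ₹90,000 share passes to Alma's issue.
Alma's share (₹90,000) is divided into 3 shares of ₹30,000: Gabor, Perrin, and Winona each take ₹30,000.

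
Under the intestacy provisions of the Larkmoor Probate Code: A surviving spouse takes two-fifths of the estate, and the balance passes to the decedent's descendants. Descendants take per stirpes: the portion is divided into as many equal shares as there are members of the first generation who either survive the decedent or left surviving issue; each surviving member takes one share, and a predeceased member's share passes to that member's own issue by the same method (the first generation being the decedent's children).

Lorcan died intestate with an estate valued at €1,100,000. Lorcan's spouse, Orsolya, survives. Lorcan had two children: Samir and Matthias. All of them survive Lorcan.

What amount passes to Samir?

Samir receives €330,000.

Orsolya takes two-fifths of €1,100,000 = €440,000. The remaining €660,000 passes to the descendants.
The descendants' portion (€660,000) is divided into 2 shares of €330,000: Samir and Matthias each take €330,000.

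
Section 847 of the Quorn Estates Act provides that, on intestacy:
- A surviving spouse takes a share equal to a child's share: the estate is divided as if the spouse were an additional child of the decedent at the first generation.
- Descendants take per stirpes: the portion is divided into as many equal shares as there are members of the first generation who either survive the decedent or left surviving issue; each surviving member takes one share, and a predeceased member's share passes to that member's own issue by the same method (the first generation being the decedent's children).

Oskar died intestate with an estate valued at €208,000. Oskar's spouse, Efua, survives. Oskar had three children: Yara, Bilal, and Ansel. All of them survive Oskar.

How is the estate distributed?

Efua: €52,000; Yara: €52,000; Bilal: €52,000; Ansel: €52,000

The spouse counts as an additional share at the children's level, so there are 4 primary shares of €52,000. Efua takes one such share (€52,000).
The children's combined portion (€156,000) is divided into 3 shares of €52,000: Yara, Bilal, and Ansel each take €52,000.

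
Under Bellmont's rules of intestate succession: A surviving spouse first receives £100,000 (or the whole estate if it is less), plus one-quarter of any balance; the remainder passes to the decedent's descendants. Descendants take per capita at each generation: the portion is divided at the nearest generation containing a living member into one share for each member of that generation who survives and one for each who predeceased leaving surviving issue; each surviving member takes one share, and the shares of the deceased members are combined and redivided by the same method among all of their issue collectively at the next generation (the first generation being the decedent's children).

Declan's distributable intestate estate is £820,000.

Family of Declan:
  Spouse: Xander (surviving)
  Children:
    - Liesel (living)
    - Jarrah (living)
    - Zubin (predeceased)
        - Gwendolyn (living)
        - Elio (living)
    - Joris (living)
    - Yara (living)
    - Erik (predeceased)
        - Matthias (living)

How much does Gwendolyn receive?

Gwendolyn receives £60,000.

Xander first takes £100,000, leaving a balance of £720,000. Xander then takes one-quarter of the balance (£180,000), for a total of £280,000. The remaining £540,000 passes to the descendants.
The descendants' portion (£540,000) is divided at the children's generation into 6 shares of £90,000. Liesel, Jarrah, Joris, and Yara each take £90,000. The 2 shares of the deceased (Zubin and Erik) are combined into a pool of £180,000.
That pool (£180,000) is divided at the grandchildren's generation equally among Gwendolyn, Elio, and Matthias: £60,000 each.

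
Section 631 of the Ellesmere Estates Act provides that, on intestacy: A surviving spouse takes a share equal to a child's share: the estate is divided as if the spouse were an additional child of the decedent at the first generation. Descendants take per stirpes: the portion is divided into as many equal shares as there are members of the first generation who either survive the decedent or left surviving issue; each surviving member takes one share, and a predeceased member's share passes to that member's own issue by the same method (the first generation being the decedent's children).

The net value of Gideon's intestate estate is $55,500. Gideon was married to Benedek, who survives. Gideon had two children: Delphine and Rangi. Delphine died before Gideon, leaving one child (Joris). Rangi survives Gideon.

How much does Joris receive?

Joris receives $18,500.

The spouse counts as an additional share at the children's level, so there are 3 primary shares of $18,500. Benedek takes one such share ($18,500).
The children's combined portion ($37,000) is divided into 2 shares of $18,500: Rangi takes $18,500; Delphine's $18,500 share passes to Delphine's issue.
Delphine's share ($18,500) passes entirely to Joris.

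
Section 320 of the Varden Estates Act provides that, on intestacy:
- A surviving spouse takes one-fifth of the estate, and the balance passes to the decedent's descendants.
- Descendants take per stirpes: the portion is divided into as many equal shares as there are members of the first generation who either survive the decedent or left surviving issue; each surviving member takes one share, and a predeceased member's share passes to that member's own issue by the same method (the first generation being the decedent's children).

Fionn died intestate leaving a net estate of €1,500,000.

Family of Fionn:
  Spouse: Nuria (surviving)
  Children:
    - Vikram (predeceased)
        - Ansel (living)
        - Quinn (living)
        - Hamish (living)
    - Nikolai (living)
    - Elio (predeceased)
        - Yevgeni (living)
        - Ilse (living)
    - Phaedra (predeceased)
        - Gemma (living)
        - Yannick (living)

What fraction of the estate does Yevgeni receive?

Nuria takes one-fifth of €1,500,000 = €300,000. The remaining €1,200,000 passes to the descendants.
The descendants' portion (€1,200,000) is divided into 4 shares of €300,000: Nikolai takes €300,000; Vikram's €300,000 share passes to Vikram's issue; Elio's €300,000 share passes to Elio's issue; Phaedra's €300,000 share passes to Phaedra's issue.
Vikram's share (€300,000) is divided into 3 shares of €100,000: Ansel, Quinn, and Hamish each take €100,000.
Elio's share (€300,000) is divided into 2 shares of €150,000: Yevgeni and Ilse each take €150,000.
Phaedra's share (€300,000) is divided into 2 shares of €150,000: Gemma and Yannick each take €150,000.

Yevgeni receives 1/10 of the estate.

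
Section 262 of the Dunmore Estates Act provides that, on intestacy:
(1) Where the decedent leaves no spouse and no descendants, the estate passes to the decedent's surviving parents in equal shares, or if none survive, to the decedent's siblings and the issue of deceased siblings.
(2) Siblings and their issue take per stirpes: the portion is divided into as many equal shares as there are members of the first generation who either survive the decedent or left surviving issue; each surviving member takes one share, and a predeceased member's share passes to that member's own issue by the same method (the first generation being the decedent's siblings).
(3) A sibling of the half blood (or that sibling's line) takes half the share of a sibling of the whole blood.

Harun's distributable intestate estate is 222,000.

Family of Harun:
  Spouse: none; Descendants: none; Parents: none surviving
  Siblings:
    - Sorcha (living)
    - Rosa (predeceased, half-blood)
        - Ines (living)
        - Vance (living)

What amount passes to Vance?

The entire 222,000 passes to the siblings and their issue.
Counting each half-blood sibling's line as half a unit, there are 3/2 units in 222,000, so one unit is 148,000. Whole-blood lines (Sorcha) take 148,000 each; half-blood lines (Rosa) take 74,000 each.
Rosa's share (74,000) is divided into 2 shares of 37,000: Ines and Vance each take 37,000.

Vance receives 37,000.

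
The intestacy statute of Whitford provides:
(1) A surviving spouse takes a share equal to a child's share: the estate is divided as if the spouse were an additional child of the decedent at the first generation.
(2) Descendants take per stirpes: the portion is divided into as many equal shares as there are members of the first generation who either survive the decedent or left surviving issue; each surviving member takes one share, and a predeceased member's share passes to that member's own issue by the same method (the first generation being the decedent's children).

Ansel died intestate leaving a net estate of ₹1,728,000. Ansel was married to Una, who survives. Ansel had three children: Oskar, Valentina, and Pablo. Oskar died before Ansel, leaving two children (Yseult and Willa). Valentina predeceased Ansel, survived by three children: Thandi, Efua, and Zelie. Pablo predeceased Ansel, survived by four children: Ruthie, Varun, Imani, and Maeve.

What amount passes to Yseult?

Yseult receives ₹216,000.

The spouse counts as an additional share at the children's level, so there are 4 primary shares of ₹432,000. Una takes one such share (₹432,000).
The children's combined portion (₹1,296,000) is divided into 3 shares of ₹432,000: Oskar's ₹432,000 share passes to Oskar's issue; Valentina's ₹432,000 share passes to Valentina's issue; Pablo's ₹432,000 share passes to Pablo's issue.
Oskar's share (₹432,000) is divided into 2 shares of ₹216,000: Yseult and Willa each take ₹216,000.
Valentina's share (₹432,000) is divided into 3 shares of ₹144,000: Thandi, Efua, and Zelie each take ₹144,000.
Pablo's share (₹432,000) is divided into 4 shares of ₹108,000: Ruthie, Varun, Imani, and Maeve each take ₹108,000.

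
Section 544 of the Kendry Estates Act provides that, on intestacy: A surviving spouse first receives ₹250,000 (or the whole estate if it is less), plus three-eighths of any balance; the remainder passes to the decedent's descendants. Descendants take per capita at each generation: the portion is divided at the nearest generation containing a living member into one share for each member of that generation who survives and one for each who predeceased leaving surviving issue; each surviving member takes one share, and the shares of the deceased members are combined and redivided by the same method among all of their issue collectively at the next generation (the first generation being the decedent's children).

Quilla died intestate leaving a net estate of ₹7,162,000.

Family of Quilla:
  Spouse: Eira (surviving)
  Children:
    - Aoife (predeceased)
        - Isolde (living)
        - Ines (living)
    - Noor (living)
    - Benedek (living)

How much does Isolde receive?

Eira first takes ₹250,000, leaving a balance of ₹6,912,000. Eira then takes three-eighths of the balance (₹2,592,000), for a total of ₹2,842,000. The remaining ₹4,320,000 passes to the descendants.
The descendants' portion (₹4,320,000) is divided at the children's generation into 3 shares of ₹1,440,000. Noor and Benedek each take ₹1,440,000. The remaining share for the deceased Aoife (₹1,440,000) is carried to the next generation.
That pool (₹1,440,000) is divided at the grandchildren's generation equally among Isolde and Ines: ₹720,000 each.

Isolde receives ₹720,000.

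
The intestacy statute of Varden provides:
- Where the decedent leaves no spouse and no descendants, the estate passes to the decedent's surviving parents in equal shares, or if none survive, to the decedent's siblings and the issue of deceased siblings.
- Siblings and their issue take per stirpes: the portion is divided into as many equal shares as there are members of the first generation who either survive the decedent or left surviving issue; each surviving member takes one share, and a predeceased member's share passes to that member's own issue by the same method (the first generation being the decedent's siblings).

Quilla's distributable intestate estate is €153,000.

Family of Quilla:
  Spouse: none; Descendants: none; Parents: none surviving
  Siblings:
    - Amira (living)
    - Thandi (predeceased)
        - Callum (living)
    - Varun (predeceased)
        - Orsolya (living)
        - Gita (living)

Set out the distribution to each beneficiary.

Amira: €51,000; Callum: €51,000; Orsolya: €25,500; Gita: €25,500

The entire €153,000 passes to the siblings and their issue.
That amount (€153,000) is divided into 3 shares of €51,000: Amira takes €51,000; Thandi's €51,000 share passes to Thandi's issue; Varun's €51,000 share passes to Varun's issue.
Thandi's share (€51,000) passes entirely to Callum.
Varun's share (€51,000) is divided into 2 shares of €25,500: Orsolya and Gita each take €25,500.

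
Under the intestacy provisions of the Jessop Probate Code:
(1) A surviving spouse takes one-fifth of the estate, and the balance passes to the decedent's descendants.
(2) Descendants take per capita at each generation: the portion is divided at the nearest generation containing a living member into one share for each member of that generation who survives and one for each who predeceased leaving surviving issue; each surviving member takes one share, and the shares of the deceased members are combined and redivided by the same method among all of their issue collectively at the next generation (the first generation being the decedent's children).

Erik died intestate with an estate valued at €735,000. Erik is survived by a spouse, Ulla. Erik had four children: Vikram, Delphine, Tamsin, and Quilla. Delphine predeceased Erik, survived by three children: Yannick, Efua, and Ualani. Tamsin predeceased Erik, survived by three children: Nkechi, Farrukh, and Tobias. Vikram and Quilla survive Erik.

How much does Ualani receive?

Ualani receives €49,000.

Ulla takes one-fifth of €735,000 = €147,000. The remaining €588,000 passes to the descendants.
The descendants' portion (€588,000) is divided at the children's generation into 4 shares of €147,000. Vikram and Quilla each take €147,000. The 2 shares of the deceased (Delphine and Tamsin) are combined into a pool of €294,000.
That pool (€294,000) is divided at the grandchildren's generation equally among Yannick, Efua, Ualani, Nkechi, Farrukh, and Tobias: €49,000 each.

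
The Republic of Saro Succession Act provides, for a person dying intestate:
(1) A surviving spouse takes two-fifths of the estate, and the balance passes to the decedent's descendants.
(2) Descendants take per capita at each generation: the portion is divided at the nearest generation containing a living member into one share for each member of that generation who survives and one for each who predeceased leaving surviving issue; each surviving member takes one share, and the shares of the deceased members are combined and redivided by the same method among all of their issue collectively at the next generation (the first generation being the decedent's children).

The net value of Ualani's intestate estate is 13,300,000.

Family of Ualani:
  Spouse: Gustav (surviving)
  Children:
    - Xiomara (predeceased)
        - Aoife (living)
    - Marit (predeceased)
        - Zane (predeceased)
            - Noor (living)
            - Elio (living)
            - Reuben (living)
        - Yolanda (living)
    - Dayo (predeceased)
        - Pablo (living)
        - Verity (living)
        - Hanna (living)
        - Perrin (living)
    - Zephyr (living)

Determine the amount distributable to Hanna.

Gustav takes two-fifths of 13,300,000 = 5,320,000. The remaining 7,980,000 passes to the descendants.
The descendants' portion (7,980,000) is divided at the children's generation into 4 shares of 1,995,000. Zephyr takes 1,995,000. The 3 shares of the deceased (Xiomara, Marit, and Dayo) are combined into a pool of 5,985,000.
That pool (5,985,000) is divided at the grandchildren's generation into 7 shares of 855,000. Aoife, Yolanda, Pablo, Verity, Hanna, and Perrin each take 855,000. The remaining share for the deceased Zane (855,000) is carried to the next generation.
That pool (855,000) is divided at the great-grandchildren's generation equally among Noor, Elio, and Reuben: 285,000 each.

Hanna receives 855,000.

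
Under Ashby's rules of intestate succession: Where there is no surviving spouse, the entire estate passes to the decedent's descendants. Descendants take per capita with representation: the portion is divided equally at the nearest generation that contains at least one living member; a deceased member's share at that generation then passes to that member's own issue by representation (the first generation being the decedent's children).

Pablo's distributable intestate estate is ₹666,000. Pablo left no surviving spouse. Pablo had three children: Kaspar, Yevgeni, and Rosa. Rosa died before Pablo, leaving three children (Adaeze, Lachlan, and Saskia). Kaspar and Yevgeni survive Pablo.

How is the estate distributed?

Kaspar: ₹222,000; Yevgeni: ₹222,000; Adaeze: ₹74,000; Lachlan: ₹74,000; Saskia: ₹74,000

The entire ₹666,000 passes to the descendants.
That amount (₹666,000) is divided into 3 shares of ₹222,000: Kaspar and Yevgeni each take ₹222,000; Rosa's ₹222,000 share passes to Rosa's issue.
Rosa's share (₹222,000) is divided into 3 shares of ₹74,000: Adaeze, Lachlan, and Saskia each take ₹74,000.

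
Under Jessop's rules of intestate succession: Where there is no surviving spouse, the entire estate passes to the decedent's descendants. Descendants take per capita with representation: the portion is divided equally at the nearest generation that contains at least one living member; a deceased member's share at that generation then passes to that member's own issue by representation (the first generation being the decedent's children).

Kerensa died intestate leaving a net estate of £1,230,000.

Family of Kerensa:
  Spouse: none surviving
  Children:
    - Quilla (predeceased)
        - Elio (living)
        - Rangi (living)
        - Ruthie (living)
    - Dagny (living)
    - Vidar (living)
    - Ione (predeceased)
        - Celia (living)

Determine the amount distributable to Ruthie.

Ruthie receives £102,500.

The entire £1,230,000 passes to the descendants.
That amount (£1,230,000) is divided into 4 shares of £307,500: Dagny and Vidar each take £307,500; Quilla's £307,500 share passes to Quilla's issue; Ione's £307,500 share passes to Ione's issue.
Quilla's share (£307,500) is divided into 3 shares of £102,500: Elio, Rangi, and Ruthie each take £102,500.
Ione's share (£307,500) passes entirely to Celia.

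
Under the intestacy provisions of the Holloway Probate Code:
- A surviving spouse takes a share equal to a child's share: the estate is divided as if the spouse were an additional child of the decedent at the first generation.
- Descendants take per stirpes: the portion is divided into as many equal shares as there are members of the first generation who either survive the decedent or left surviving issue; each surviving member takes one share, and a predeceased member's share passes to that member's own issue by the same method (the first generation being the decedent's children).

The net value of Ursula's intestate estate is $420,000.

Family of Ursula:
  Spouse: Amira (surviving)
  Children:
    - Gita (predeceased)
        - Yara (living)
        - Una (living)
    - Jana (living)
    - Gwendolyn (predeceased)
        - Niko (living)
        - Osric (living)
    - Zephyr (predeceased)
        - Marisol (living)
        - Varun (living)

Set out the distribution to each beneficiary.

Amira: $84,000; Yara: $42,000; Una: $42,000; Jana: $84,000; Niko: $42,000; Osric: $42,000; Marisol: $42,000; Varun: $42,000

The spouse counts as an additional share at the children's level, so there are 5 primary shares of $84,000. Amira takes one such share ($84,000).
The children's combined portion ($336,000) is divided into 4 shares of $84,000: Jana takes $84,000; Gita's $84,000 share passes to Gita's issue; Gwendolyn's $84,000 share passes to Gwendolyn's issue; Zephyr's $84,000 share passes to Zephyr's issue.
Gita's share ($84,000) is divided into 2 shares of $42,000: Yara and Una each take $42,000.
Gwendolyn's share ($84,000) is divided into 2 shares of $42,000: Niko and Osric each take $42,000.
Zephyr's share ($84,000) is divided into 2 shares of $42,000: Marisol and Varun each take $42,000.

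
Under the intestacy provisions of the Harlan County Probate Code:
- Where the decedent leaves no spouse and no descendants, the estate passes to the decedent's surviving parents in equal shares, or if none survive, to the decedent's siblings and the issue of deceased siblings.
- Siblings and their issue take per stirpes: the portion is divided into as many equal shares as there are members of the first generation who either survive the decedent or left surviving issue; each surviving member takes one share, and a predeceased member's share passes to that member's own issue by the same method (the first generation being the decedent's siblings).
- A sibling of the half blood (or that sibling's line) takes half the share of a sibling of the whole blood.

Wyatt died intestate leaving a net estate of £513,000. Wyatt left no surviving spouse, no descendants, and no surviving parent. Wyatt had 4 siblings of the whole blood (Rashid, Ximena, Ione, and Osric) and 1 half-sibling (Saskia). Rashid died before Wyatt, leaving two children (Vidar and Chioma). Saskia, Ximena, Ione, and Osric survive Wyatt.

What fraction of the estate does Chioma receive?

The entire £513,000 passes to the siblings and their issue.
Counting each half-blood sibling's line as half a unit, there are 9/2 units in £513,000, so one unit is £114,000. Whole-blood lines (Rashid, Ximena, Ione, and Osric) take £114,000 each; half-blood lines (Saskia) take £57,000 each.
Rashid's share (£114,000) is divided into 2 shares of £57,000: Vidar and Chioma each take £57,000.

Chioma receives 1/9 of the estate.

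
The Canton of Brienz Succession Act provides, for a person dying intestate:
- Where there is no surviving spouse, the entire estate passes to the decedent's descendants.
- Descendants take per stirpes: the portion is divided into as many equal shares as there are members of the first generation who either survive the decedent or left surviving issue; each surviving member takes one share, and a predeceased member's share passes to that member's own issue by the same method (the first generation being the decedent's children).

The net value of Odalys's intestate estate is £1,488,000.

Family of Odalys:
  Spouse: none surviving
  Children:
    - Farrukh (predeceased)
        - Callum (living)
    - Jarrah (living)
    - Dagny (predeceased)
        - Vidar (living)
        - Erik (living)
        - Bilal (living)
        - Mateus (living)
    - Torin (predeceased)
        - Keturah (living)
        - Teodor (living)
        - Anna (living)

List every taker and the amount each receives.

The entire £1,488,000 passes to the descendants.
That amount (£1,488,000) is divided into 4 shares of £372,000: Jarrah takes £372,000; Farrukh's £372,000 share passes to Farrukh's issue; Dagny's £372,000 share passes to Dagny's issue; Torin's £372,000 share passes to Torin's issue.
Farrukh's share (£372,000) passes entirely to Callum.
Dagny's share (£372,000) is divided into 4 shares of £93,000: Vidar, Erik, Bilal, and Mateus each take £93,000.
Torin's share (£372,000) is divided into 3 shares of £124,000: Keturah, Teodor, and Anna each take £124,000.

Callum: £372,000; Jarrah: £372,000; Vidar: £93,000; Erik: £93,000; Bilal: £93,000; Mateus: £93,000; Keturah: £124,000; Teodor: £124,000; Anna: £124,000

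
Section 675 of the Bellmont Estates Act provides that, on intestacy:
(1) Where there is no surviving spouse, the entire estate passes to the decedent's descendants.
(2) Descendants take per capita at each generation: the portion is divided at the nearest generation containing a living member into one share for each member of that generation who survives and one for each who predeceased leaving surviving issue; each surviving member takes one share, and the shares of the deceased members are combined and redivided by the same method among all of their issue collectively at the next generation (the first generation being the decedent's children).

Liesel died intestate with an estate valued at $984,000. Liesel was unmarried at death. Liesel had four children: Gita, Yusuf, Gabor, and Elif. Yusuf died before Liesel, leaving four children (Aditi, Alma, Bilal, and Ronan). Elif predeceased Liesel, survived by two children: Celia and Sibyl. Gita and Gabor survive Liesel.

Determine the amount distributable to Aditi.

Aditi receives $82,000.

The entire $984,000 passes to the descendants.
That amount ($984,000) is divided at the children's generation into 4 shares of $246,000. Gita and Gabor each take $246,000. The 2 shares of the deceased (Yusuf and Elif) are combined into a pool of $492,000.
That pool ($492,000) is divided at the grandchildren's generation equally among Aditi, Alma, Bilal, Ronan, Celia, and Sibyl: $82,000 each.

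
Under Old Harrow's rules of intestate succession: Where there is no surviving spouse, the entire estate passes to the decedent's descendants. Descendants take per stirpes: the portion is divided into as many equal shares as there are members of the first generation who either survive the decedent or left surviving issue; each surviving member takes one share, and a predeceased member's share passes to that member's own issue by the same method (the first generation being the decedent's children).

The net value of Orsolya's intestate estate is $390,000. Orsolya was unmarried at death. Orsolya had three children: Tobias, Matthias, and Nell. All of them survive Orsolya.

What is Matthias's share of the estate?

The entire $390,000 passes to the descendants.
That amount ($390,000) is divided into 3 shares of $130,000: Tobias, Matthias, and Nell each take $130,000.

Matthias receives $130,000.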